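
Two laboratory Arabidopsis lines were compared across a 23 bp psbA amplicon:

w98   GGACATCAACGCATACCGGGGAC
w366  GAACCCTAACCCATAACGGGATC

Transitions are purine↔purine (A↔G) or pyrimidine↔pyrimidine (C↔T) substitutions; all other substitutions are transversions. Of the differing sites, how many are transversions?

4

Mismatches occur at site 2 (G/A, transition), site 5 (A/C, transversion), site 6 (T/C, transition), site 7 (C/T, transition), site 11 (G/C, transversion), site 16 (C/A, transversion), site 21 (G/A, transition), site 22 (A/T, transversion).
Of the 8 differences, 4 transitions and 4 transversions, so the answer is 4.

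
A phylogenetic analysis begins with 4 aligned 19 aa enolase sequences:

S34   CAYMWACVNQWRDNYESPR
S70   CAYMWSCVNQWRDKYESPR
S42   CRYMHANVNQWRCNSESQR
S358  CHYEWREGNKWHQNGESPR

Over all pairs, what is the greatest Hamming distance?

11

Pairwise Hamming distances:
  S34 vs S70: 2
  S34 vs S42: 6
  S34 vs S358: 9
  S70 vs S42: 8
  S70 vs S358: 10
  S42 vs S358: 11
The largest is 11, between S42 and S358.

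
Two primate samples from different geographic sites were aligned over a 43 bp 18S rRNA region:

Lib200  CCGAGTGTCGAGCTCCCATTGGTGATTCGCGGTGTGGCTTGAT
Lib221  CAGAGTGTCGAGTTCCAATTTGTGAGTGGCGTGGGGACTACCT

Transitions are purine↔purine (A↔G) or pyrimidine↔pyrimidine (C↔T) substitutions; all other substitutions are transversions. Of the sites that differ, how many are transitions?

The sequences differ at positions 2 (C/A, transversion), 13 (C/T, transition), 17 (C/A, transversion), 21 (G/T, transversion), 26 (T/G, transversion), 28 (C/G, transversion), 32 (G/T, transversion), 33 (T/G, transversion), 35 (T/G, transversion), 37 (G/A, transition), 40 (T/A, transversion), 41 (G/C, transversion), 42 (A/C, transversion).
Of the 13 differences, 2 transitions and 11 transversions, so the answer is 2.

2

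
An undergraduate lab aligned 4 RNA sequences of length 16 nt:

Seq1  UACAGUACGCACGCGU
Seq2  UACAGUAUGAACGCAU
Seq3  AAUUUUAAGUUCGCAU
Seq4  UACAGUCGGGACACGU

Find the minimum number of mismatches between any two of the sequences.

Pairwise Hamming distances:
  Seq1 vs Seq2: 3
  Seq1 vs Seq3: 8
  Seq1 vs Seq4: 4
  Seq2 vs Seq3: 7
  Seq2 vs Seq4: 5
  Seq3 vs Seq4: 10
The smallest is 3, between Seq1 and Seq2.

3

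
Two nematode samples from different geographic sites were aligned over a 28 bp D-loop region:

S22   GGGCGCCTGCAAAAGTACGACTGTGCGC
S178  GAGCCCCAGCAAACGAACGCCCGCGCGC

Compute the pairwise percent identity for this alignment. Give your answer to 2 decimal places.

Differing sites — 2:G/A; 5:G/C; 8:T/A; 14:A/C; 16:T/A; 20:A/C; 22:T/C; 24:T/C.
20 of the 28 sites match, so the percent identity is 20/28 × 100 = 71.43%.

71.43%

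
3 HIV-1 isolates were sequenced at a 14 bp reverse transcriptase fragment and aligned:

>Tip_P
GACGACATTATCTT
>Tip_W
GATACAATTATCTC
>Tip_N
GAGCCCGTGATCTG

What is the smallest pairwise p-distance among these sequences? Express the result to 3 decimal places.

Pairwise Hamming distances:
  Tip_P vs Tip_W: 5
  Tip_P vs Tip_N: 6
  Tip_W vs Tip_N: 6
The smallest is 5 mismatches, between Tip_P and Tip_W; p = 5/14 = 0.357.

0.357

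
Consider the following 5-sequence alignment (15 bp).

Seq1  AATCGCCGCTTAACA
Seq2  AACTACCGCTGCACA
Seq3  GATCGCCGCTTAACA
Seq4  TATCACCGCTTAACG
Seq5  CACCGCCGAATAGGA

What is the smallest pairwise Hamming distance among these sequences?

Pairwise Hamming distances:
  Seq1 vs Seq2: 5
  Seq1 vs Seq3: 1
  Seq1 vs Seq4: 3
  Seq1 vs Seq5: 6
  Seq2 vs Seq3: 6
  Seq2 vs Seq4: 6
  Seq2 vs Seq5: 9
  Seq3 vs Seq4: 3
  Seq3 vs Seq5: 6
  Seq4 vs Seq5: 8
The smallest is 1, between Seq1 and Seq3.

1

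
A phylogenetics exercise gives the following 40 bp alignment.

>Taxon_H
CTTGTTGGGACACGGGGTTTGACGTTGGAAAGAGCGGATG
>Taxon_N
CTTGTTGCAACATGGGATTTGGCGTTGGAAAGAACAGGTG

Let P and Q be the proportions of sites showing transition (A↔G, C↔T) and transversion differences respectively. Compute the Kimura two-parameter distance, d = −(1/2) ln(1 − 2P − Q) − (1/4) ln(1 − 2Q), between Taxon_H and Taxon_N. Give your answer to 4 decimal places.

0.2478

Mismatches occur at site 8 (G→C, transversion), site 9 (G→A, transition), site 13 (C→T, transition), site 17 (G→A, transition), site 22 (A→G, transition), site 34 (G→A, transition), site 36 (G→A, transition), site 38 (A→G, transition).
Of the 8 differences, 7 transitions and 1 transversion over 40 sites: P = 7/40 = 0.175000, Q = 1/40 = 0.025000.
d = −0.5·ln(0.625000) − 0.25·ln(0.950000) = −0.5·(-0.470004) − 0.25·(-0.051293) = 0.2478.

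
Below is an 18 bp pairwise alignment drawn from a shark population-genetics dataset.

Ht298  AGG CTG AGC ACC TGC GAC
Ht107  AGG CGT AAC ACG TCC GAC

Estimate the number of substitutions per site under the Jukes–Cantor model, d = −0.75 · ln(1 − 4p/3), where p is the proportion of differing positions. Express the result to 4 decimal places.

The sequences differ at positions 5 (T/G), 6 (G/T), 8 (G/A), 12 (C/G), 14 (G/C).
p = 5/18 = 0.277778.
d = −0.75 · ln(1 − (4/3)·0.277778) = −0.75 · ln(0.629629) = −0.75 · (-0.462625) = 0.3470.

0.3470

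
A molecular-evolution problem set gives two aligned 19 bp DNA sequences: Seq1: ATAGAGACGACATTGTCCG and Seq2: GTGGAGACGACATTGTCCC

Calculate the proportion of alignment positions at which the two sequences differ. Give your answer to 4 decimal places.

Mismatches occur at site 1 (A/G), site 3 (A/G), site 19 (G/C).
There are 3 differences over 19 sites, so p = 3/19 = 0.1579.

0.1579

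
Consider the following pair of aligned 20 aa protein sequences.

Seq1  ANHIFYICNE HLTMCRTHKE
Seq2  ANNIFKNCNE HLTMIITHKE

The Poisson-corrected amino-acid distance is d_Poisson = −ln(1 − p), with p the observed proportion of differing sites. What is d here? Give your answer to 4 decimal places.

0.2877

Differing sites — 3:H/N; 6:Y/K; 7:I/N; 15:C/I; 16:R/I.
p = 5/20 = 0.250000.
d = −ln(1 − 0.250000) = −ln(0.750000) = 0.2877.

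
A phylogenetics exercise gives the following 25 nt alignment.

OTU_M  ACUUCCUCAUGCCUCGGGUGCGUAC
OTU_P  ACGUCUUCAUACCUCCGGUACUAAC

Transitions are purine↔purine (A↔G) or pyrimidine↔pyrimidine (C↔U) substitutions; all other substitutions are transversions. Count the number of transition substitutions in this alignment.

3

Mismatches occur at site 3 (U→G, transversion), site 6 (C→U, transition), site 11 (G→A, transition), site 16 (G→C, transversion), site 20 (G→A, transition), site 22 (G→U, transversion), site 23 (U→A, transversion).
Of the 7 differences, 3 transitions and 4 transversions, so the answer is 3.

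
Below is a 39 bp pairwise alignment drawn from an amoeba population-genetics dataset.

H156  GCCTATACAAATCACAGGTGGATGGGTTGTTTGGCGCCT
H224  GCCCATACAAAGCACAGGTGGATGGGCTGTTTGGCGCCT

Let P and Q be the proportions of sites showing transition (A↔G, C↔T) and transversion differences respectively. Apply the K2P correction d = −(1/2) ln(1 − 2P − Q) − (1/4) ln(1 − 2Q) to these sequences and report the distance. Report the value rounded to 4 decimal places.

0.0818

Differing sites — 4:T/C (Ti); 12:T/G (Tv); 27:T/C (Ti).
Of the 3 differences, 2 transitions and 1 transversion over 39 sites: P = 2/39 = 0.051282, Q = 1/39 = 0.025641.
d = −0.5·ln(0.871795) − 0.25·ln(0.948718) = −0.5·(-0.137201) − 0.25·(-0.052644) = 0.0818.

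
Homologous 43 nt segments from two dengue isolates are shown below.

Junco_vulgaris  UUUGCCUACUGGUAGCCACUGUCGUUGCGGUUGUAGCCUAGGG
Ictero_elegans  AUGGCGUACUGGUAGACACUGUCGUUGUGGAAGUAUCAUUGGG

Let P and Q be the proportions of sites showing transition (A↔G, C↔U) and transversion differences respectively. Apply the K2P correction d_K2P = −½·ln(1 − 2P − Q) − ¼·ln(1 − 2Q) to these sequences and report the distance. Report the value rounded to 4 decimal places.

Differing sites — 1:U/A (Tv); 3:U/G (Tv); 6:C/G (Tv); 16:C/A (Tv); 28:C/U (Ti); 31:U/A (Tv); 32:U/A (Tv); 36:G/U (Tv); 38:C/A (Tv); 40:A/U (Tv).
Of the 10 differences, 1 transition and 9 transversions over 43 sites: P = 1/43 = 0.023256, Q = 9/43 = 0.209302.
d = −0.5·ln(0.744186) − 0.25·ln(0.581396) = −0.5·(-0.295464) − 0.25·(-0.542323) = 0.2833.

0.2833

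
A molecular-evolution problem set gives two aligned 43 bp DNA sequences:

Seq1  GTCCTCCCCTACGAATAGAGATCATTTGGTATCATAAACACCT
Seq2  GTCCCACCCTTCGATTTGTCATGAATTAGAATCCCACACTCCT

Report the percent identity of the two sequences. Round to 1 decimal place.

Differing sites — 5:T/C; 6:C/A; 11:A/T; 15:A/T; 17:A/T; 19:A/T; 20:G/C; 23:C/G; 25:T/A; 28:G/A; 30:T/A; 34:A/C; 35:T/C; 37:A/C; 40:A/T.
28 of the 43 sites match, so the percent identity is 28/43 × 100 = 65.1%.

65.1%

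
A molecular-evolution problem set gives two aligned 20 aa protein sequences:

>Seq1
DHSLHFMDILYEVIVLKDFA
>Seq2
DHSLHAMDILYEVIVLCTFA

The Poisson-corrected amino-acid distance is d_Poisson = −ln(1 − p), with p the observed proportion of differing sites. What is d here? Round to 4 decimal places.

0.1625

Mismatches occur at site 6 (F↔A), site 17 (K↔C), site 18 (D↔T).
p = 3/20 = 0.150000.
d = −ln(1 − 0.150000) = −ln(0.850000) = 0.1625.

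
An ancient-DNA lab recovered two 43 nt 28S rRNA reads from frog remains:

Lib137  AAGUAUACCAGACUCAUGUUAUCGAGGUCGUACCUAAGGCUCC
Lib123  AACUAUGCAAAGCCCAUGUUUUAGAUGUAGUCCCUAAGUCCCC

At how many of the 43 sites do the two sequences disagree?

13

The sequences differ at positions 3 (G/C), 7 (A/G), 9 (C/A), 11 (G/A), 12 (A/G), 14 (U/C), 21 (A/U), 23 (C/A), 26 (G/U), 29 (C/A), 32 (A/C), 39 (G/U), 41 (U/C).
That gives 13 mismatches out of 43 aligned sites, so the Hamming distance is 13.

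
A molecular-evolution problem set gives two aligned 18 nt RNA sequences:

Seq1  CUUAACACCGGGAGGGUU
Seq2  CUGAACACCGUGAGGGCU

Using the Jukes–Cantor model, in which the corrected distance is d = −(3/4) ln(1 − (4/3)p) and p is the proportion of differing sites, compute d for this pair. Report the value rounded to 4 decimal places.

0.1885

Differing sites — 3:U/G; 11:G/U; 17:U/C.
p = 3/18 = 0.166667.
d = −0.75 · ln(1 − (4/3)·0.166667) = −0.75 · ln(0.777777) = −0.75 · (-0.251315) = 0.1885.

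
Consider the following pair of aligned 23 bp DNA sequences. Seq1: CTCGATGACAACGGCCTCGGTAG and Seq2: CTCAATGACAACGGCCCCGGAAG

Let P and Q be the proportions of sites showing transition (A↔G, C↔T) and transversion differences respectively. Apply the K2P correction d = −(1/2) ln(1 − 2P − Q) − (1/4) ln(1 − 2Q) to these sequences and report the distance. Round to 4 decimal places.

Mismatches occur at site 4 (G/A, transition), site 17 (T/C, transition), site 21 (T/A, transversion).
Of the 3 differences, 2 transitions and 1 transversion over 23 sites: P = 2/23 = 0.086957, Q = 1/23 = 0.043478.
d = −0.5·ln(0.782608) − 0.25·ln(0.913044) = −0.5·(-0.245123) − 0.25·(-0.090971) = 0.1453.

0.1453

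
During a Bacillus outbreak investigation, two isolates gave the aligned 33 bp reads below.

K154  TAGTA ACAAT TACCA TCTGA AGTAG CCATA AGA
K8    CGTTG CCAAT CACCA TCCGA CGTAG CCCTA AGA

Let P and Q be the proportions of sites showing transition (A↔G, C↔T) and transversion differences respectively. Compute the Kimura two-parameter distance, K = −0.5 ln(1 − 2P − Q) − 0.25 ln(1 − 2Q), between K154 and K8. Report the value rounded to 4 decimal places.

Differing sites — 1:T/C (Ti); 2:A/G (Ti); 3:G/T (Tv); 5:A/G (Ti); 6:A/C (Tv); 11:T/C (Ti); 18:T/C (Ti); 21:A/C (Tv); 28:A/C (Tv).
Of the 9 differences, 5 transitions and 4 transversions over 33 sites: P = 5/33 = 0.151515, Q = 4/33 = 0.121212.
d = −0.5·ln(0.575758) − 0.25·ln(0.757576) = −0.5·(-0.552068) − 0.25·(-0.277631) = 0.3454.

0.3454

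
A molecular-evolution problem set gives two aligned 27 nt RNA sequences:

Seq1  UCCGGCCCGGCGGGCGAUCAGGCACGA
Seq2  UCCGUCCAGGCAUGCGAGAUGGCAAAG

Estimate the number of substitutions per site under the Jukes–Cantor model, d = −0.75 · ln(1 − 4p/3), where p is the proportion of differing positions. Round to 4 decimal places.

The sequences differ at positions 5 (G/U), 8 (C/A), 12 (G/A), 13 (G/U), 18 (U/G), 19 (C/A), 20 (A/U), 25 (C/A), 26 (G/A), 27 (A/G).
p = 10/27 = 0.370370.
d = −0.75 · ln(1 − (4/3)·0.370370) = −0.75 · ln(0.506173) = −0.75 · (-0.680877) = 0.5107.

0.5107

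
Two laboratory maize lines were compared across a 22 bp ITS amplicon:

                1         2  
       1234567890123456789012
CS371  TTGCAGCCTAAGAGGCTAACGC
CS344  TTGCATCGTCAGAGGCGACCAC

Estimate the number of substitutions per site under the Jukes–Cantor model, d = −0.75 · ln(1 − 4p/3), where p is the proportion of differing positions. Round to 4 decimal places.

0.3390

Differing sites — 6:G/T; 8:C/G; 10:A/C; 17:T/G; 19:A/C; 21:G/A.
p = 6/22 = 0.272727.
d = −0.75 · ln(1 − (4/3)·0.272727) = −0.75 · ln(0.636364) = −0.75 · (-0.451985) = 0.3390.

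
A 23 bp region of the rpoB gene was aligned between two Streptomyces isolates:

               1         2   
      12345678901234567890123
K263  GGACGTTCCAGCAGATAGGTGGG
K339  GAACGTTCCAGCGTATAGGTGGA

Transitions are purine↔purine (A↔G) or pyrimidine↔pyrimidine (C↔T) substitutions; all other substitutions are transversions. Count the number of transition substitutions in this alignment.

3

Mismatches occur at site 2 (G↔A, transition), site 13 (A↔G, transition), site 14 (G↔T, transversion), site 23 (G↔A, transition).
Of the 4 differences, 3 transitions and 1 transversion, so the answer is 3.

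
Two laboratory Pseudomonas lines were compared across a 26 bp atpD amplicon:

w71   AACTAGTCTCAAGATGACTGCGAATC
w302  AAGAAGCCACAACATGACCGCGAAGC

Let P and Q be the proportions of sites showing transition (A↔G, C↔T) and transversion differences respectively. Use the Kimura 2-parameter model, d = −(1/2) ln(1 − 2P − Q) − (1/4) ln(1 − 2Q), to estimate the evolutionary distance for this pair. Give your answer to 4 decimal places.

Mismatches occur at site 3 (C↔G, transversion), site 4 (T↔A, transversion), site 7 (T↔C, transition), site 9 (T↔A, transversion), site 13 (G↔C, transversion), site 19 (T↔C, transition), site 25 (T↔G, transversion).
Of the 7 differences, 2 transitions and 5 transversions over 26 sites: P = 2/26 = 0.076923, Q = 5/26 = 0.192308.
d = −0.5·ln(0.653846) − 0.25·ln(0.615384) = −0.5·(-0.424883) − 0.25·(-0.485509) = 0.3338.

0.3338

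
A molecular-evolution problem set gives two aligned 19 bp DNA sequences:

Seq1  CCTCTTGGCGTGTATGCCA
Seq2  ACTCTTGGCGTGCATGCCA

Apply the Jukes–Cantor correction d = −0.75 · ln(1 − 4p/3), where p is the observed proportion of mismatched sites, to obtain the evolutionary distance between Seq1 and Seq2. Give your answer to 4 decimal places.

0.1134

Differing sites — 1:C/A; 13:T/C.
p = 2/19 = 0.105263.
d = −0.75 · ln(1 − (4/3)·0.105263) = −0.75 · ln(0.859649) = −0.75 · (-0.151231) = 0.1134.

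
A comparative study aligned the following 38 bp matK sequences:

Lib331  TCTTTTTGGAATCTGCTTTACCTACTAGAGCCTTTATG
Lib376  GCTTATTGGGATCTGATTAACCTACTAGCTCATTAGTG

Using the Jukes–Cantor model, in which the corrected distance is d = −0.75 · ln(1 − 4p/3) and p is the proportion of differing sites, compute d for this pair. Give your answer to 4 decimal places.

0.3241

Mismatches occur at site 1 (T↔G), site 5 (T↔A), site 10 (A↔G), site 16 (C↔A), site 19 (T↔A), site 29 (A↔C), site 30 (G↔T), site 32 (C↔A), site 35 (T↔A), site 36 (A↔G).
p = 10/38 = 0.263158.
d = −0.75 · ln(1 − (4/3)·0.263158) = −0.75 · ln(0.649123) = −0.75 · (-0.432133) = 0.3241.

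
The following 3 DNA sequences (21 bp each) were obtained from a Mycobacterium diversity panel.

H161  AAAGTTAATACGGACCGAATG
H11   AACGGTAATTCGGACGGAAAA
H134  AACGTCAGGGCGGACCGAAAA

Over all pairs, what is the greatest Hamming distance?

7

Pairwise Hamming distances:
  H161 vs H11: 6
  H161 vs H134: 7
  H11 vs H134: 6
The largest is 7, between H161 and H134.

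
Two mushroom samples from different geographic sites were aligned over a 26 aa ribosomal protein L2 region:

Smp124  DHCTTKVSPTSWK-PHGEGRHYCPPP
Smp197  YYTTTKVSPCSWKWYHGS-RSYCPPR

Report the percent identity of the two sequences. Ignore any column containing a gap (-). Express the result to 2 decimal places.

Excluding the 2 gap columns leaves 24 comparable sites.
Differing sites — 1:D/Y; 2:H/Y; 3:C/T; 10:T/C; 15:P/Y; 18:E/S; 21:H/S; 26:P/R.
16 of the 24 comparable sites match, so the percent identity is 16/24 × 100 = 66.67%.

66.67%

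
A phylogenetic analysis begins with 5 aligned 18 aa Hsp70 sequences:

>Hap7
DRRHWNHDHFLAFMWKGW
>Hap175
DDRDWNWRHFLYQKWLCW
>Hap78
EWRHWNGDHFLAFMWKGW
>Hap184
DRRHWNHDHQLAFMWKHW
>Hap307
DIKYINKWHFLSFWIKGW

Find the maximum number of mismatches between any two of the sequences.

12

Pairwise Hamming distances:
  Hap7 vs Hap175: 9
  Hap7 vs Hap78: 3
  Hap7 vs Hap184: 2
  Hap7 vs Hap307: 9
  Hap175 vs Hap78: 10
  Hap175 vs Hap184: 10
  Hap175 vs Hap307: 12
  Hap78 vs Hap184: 5
  Hap78 vs Hap307: 10
  Hap184 vs Hap307: 11
The largest is 12, between Hap175 and Hap307.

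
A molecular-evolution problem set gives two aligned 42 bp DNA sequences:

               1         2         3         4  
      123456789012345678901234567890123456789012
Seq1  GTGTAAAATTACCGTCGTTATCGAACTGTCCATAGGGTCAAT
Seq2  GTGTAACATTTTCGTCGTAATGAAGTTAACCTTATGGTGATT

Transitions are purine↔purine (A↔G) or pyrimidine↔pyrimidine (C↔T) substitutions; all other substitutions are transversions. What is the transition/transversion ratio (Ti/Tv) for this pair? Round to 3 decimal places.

0.556

Mismatches occur at site 7 (A↔C, transversion), site 11 (A↔T, transversion), site 12 (C↔T, transition), site 19 (T↔A, transversion), site 22 (C↔G, transversion), site 23 (G↔A, transition), site 25 (A↔G, transition), site 26 (C↔T, transition), site 28 (G↔A, transition), site 29 (T↔A, transversion), site 32 (A↔T, transversion), site 35 (G↔T, transversion), site 39 (C↔G, transversion), site 41 (A↔T, transversion).
Of the 14 differences, 5 transitions and 9 transversions, so Ti/Tv = 5/9 = 0.556.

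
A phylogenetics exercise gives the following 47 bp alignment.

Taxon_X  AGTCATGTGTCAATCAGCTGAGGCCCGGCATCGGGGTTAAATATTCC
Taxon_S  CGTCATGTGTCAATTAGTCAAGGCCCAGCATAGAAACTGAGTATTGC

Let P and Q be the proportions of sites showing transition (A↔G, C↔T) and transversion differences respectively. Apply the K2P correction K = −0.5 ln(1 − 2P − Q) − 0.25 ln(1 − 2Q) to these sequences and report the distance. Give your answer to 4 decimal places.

0.4137

Differing sites — 1:A/C (Tv); 15:C/T (Ti); 18:C/T (Ti); 19:T/C (Ti); 20:G/A (Ti); 27:G/A (Ti); 32:C/A (Tv); 34:G/A (Ti); 35:G/A (Ti); 36:G/A (Ti); 37:T/C (Ti); 39:A/G (Ti); 41:A/G (Ti); 46:C/G (Tv).
Of the 14 differences, 11 transitions and 3 transversions over 47 sites: P = 11/47 = 0.234043, Q = 3/47 = 0.063830.
d = −0.5·ln(0.468084) − 0.25·ln(0.872340) = −0.5·(-0.759108) − 0.25·(-0.136576) = 0.4137.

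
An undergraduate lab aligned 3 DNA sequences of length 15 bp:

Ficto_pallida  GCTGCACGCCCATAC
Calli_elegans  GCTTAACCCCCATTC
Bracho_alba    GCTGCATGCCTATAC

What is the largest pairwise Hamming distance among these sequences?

6

Pairwise Hamming distances:
  Ficto_pallida vs Calli_elegans: 4
  Ficto_pallida vs Bracho_alba: 2
  Calli_elegans vs Bracho_alba: 6
The largest is 6, between Calli_elegans and Bracho_alba.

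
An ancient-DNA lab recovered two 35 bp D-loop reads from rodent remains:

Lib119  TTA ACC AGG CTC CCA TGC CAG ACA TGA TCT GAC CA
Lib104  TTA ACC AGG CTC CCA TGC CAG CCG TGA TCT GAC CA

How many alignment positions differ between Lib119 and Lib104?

2

The sequences differ at positions 22 (A/C), 24 (A/G).
That gives 2 mismatches out of 35 aligned sites, so the Hamming distance is 2.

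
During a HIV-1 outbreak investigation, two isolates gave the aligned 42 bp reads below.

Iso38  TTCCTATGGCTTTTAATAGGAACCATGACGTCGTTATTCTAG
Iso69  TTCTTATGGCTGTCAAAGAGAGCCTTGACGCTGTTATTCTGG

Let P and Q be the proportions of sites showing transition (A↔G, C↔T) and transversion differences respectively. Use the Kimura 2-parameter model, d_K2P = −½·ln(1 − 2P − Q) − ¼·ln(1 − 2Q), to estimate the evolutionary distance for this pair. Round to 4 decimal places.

Mismatches occur at site 4 (C↔T, transition), site 12 (T↔G, transversion), site 14 (T↔C, transition), site 17 (T↔A, transversion), site 18 (A↔G, transition), site 19 (G↔A, transition), site 22 (A↔G, transition), site 25 (A↔T, transversion), site 31 (T↔C, transition), site 32 (C↔T, transition), site 41 (A↔G, transition).
Of the 11 differences, 8 transitions and 3 transversions over 42 sites: P = 8/42 = 0.190476, Q = 3/42 = 0.071429.
d = −0.5·ln(0.547619) − 0.25·ln(0.857142) = −0.5·(-0.602175) − 0.25·(-0.154152) = 0.3396.

0.3396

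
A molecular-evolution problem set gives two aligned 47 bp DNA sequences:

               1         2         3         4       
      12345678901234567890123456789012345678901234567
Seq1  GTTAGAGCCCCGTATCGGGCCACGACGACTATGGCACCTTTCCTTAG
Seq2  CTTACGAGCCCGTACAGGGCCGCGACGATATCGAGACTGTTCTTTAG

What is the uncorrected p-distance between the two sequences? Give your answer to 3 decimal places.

Mismatches occur at site 1 (G→C), site 5 (G→C), site 6 (A→G), site 7 (G→A), site 8 (C→G), site 15 (T→C), site 16 (C→A), site 22 (A→G), site 29 (C→T), site 30 (T→A), site 31 (A→T), site 32 (T→C), site 34 (G→A), site 35 (C→G), site 38 (C→T), site 39 (T→G), site 43 (C→T).
There are 17 differences over 47 sites, so p = 17/47 = 0.362.

0.362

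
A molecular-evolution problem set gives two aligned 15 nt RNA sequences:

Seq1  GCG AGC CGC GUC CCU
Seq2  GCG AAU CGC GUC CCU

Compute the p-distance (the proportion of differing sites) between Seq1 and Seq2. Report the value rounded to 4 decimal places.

The sequences differ at positions 5 (G/A), 6 (C/U).
There are 2 differences over 15 sites, so p = 2/15 = 0.1333.

0.1333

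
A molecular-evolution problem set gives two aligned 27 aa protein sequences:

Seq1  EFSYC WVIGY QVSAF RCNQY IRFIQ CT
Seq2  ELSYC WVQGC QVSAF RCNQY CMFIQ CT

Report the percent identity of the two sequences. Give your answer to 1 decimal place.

81.5%

The sequences differ at positions 2 (F/L), 8 (I/Q), 10 (Y/C), 21 (I/C), 22 (R/M).
22 of the 27 sites match, so the percent identity is 22/27 × 100 = 81.5%.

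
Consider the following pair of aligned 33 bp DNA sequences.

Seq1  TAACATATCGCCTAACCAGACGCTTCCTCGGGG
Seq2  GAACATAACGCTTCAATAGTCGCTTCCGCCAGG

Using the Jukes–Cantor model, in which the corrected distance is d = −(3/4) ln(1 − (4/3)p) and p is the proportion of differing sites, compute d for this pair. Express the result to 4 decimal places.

0.3882

Differing sites — 1:T/G; 8:T/A; 12:C/T; 14:A/C; 16:C/A; 17:C/T; 20:A/T; 28:T/G; 30:G/C; 31:G/A.
p = 10/33 = 0.303030.
d = −0.75 · ln(1 − (4/3)·0.303030) = −0.75 · ln(0.595960) = −0.75 · (-0.517582) = 0.3882.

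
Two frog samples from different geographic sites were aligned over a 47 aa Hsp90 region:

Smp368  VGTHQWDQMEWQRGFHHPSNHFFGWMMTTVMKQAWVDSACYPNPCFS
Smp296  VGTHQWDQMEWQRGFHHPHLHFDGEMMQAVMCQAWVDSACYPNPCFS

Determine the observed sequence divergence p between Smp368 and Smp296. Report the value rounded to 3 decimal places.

The sequences differ at positions 19 (S/H), 20 (N/L), 23 (F/D), 25 (W/E), 28 (T/Q), 29 (T/A), 32 (K/C).
There are 7 differences over 47 sites, so p = 7/47 = 0.149.

0.149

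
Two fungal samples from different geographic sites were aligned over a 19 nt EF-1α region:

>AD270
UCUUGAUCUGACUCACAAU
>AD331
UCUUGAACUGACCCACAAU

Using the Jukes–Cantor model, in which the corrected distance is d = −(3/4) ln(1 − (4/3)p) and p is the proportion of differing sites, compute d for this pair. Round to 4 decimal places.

0.1134

Differing sites — 7:U/A; 13:U/C.
p = 2/19 = 0.105263.
d = −0.75 · ln(1 − (4/3)·0.105263) = −0.75 · ln(0.859649) = −0.75 · (-0.151231) = 0.1134.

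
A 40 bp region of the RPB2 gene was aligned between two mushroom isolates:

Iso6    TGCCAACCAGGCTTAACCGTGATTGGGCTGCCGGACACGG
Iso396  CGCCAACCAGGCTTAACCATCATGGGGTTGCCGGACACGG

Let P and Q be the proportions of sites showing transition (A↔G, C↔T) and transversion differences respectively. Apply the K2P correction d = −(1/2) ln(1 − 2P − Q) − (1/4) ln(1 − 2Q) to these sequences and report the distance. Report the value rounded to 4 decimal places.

0.1379

The sequences differ at positions 1 (T/C, transition), 19 (G/A, transition), 21 (G/C, transversion), 24 (T/G, transversion), 28 (C/T, transition).
Of the 5 differences, 3 transitions and 2 transversions over 40 sites: P = 3/40 = 0.075000, Q = 2/40 = 0.050000.
d = −0.5·ln(0.800000) − 0.25·ln(0.900000) = −0.5·(-0.223144) − 0.25·(-0.105361) = 0.1379.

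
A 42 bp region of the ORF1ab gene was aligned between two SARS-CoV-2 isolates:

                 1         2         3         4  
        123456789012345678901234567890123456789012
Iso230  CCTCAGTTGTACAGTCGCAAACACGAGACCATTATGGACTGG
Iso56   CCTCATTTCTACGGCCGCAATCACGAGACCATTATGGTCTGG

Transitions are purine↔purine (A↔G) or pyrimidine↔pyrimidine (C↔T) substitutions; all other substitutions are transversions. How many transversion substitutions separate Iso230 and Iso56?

The sequences differ at positions 6 (G/T, transversion), 9 (G/C, transversion), 13 (A/G, transition), 15 (T/C, transition), 21 (A/T, transversion), 38 (A/T, transversion).
Of the 6 differences, 2 transitions and 4 transversions, so the answer is 4.

4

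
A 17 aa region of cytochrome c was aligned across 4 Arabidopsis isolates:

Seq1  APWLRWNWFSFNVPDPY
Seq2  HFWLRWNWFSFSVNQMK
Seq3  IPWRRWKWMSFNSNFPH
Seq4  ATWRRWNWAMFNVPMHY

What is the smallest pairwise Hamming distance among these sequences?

6

Pairwise Hamming distances:
  Seq1 vs Seq2: 7
  Seq1 vs Seq3: 8
  Seq1 vs Seq4: 6
  Seq2 vs Seq3: 10
  Seq2 vs Seq4: 10
  Seq3 vs Seq4: 10
The smallest is 6, between Seq1 and Seq4.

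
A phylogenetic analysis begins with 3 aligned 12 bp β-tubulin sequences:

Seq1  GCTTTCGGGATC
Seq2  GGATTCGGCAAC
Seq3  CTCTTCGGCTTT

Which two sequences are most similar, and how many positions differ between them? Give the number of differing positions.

Pairwise Hamming distances:
  Seq1 vs Seq2: 4
  Seq1 vs Seq3: 6
  Seq2 vs Seq3: 6
The smallest is 4, between Seq1 and Seq2.

4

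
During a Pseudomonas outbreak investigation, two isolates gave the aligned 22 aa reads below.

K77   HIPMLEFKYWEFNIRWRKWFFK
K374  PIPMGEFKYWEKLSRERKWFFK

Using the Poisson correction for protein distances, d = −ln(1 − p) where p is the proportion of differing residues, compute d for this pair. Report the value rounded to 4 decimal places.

0.3185

Differing sites — 1:H/P; 5:L/G; 12:F/K; 13:N/L; 14:I/S; 16:W/E.
p = 6/22 = 0.272727.
d = −ln(1 − 0.272727) = −ln(0.727273) = 0.3185.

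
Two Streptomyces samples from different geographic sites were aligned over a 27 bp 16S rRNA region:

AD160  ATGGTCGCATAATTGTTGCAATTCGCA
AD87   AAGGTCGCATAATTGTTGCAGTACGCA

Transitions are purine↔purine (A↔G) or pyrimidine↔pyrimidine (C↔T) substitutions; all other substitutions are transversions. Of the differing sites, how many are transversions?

2

Mismatches occur at site 2 (T→A, transversion), site 21 (A→G, transition), site 23 (T→A, transversion).
Of the 3 differences, 1 transition and 2 transversions, so the answer is 2.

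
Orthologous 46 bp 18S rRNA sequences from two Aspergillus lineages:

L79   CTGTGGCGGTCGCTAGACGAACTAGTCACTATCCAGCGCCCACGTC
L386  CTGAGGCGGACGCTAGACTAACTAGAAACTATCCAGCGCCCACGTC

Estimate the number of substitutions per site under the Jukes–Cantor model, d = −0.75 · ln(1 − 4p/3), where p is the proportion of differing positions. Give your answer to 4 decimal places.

Differing sites — 4:T/A; 10:T/A; 19:G/T; 26:T/A; 27:C/A.
p = 5/46 = 0.108696.
d = −0.75 · ln(1 − (4/3)·0.108696) = −0.75 · ln(0.855072) = −0.75 · (-0.156570) = 0.1174.

0.1174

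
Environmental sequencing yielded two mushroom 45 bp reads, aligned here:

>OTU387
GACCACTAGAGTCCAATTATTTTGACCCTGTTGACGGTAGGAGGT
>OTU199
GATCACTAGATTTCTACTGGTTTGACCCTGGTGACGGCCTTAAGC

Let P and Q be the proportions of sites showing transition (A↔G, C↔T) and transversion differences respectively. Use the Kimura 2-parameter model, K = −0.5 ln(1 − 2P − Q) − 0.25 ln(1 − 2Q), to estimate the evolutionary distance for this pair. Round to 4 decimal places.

0.4075

The sequences differ at positions 3 (C/T, transition), 11 (G/T, transversion), 13 (C/T, transition), 15 (A/T, transversion), 17 (T/C, transition), 19 (A/G, transition), 20 (T/G, transversion), 31 (T/G, transversion), 38 (T/C, transition), 39 (A/C, transversion), 40 (G/T, transversion), 41 (G/T, transversion), 43 (G/A, transition), 45 (T/C, transition).
Of the 14 differences, 7 transitions and 7 transversions over 45 sites: P = 7/45 = 0.155556, Q = 7/45 = 0.155556.
d = −0.5·ln(0.533332) − 0.25·ln(0.688888) = −0.5·(-0.628611) − 0.25·(-0.372677) = 0.4075.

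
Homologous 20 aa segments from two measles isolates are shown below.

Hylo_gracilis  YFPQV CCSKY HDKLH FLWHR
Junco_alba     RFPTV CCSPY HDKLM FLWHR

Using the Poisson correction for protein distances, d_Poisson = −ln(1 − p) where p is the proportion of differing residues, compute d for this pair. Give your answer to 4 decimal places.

The sequences differ at positions 1 (Y/R), 4 (Q/T), 9 (K/P), 15 (H/M).
p = 4/20 = 0.200000.
d = −ln(1 − 0.200000) = −ln(0.800000) = 0.2231.

0.2231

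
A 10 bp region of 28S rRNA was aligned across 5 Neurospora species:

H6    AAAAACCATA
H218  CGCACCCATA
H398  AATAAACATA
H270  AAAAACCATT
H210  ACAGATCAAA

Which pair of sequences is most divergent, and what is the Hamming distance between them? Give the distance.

Pairwise Hamming distances:
  H6 vs H218: 4
  H6 vs H398: 2
  H6 vs H270: 1
  H6 vs H210: 4
  H218 vs H398: 5
  H218 vs H270: 5
  H218 vs H210: 7
  H398 vs H270: 3
  H398 vs H210: 5
  H270 vs H210: 5
The largest is 7, between H218 and H210.

7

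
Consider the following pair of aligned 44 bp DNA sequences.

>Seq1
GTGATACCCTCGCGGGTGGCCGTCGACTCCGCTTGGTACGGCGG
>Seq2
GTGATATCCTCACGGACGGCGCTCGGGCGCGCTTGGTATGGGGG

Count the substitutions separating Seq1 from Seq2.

12

Differing sites — 7:C/T; 12:G/A; 16:G/A; 17:T/C; 21:C/G; 22:G/C; 26:A/G; 27:C/G; 28:T/C; 29:C/G; 39:C/T; 42:C/G.
That gives 12 mismatches out of 44 aligned sites, so the Hamming distance is 12.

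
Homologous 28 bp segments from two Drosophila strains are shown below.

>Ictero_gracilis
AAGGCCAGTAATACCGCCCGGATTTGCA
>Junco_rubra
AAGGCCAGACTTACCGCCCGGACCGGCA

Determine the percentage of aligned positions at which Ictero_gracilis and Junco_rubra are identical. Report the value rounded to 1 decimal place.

The sequences differ at positions 9 (T/A), 10 (A/C), 11 (A/T), 23 (T/C), 24 (T/C), 25 (T/G).
22 of the 28 sites match, so the percent identity is 22/28 × 100 = 78.6%.

78.6%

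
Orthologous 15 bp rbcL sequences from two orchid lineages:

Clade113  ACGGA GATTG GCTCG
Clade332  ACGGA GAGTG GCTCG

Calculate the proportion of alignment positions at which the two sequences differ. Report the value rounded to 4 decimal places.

Differing sites — 8:T/G.
There are 1 differences over 15 sites, so p = 1/15 = 0.0667.

0.0667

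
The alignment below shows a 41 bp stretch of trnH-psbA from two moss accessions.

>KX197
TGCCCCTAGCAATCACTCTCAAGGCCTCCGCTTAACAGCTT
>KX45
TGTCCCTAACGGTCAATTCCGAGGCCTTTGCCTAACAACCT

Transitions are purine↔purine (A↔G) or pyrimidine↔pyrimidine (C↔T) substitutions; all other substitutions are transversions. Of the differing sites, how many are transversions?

1

Differing sites — 3:C/T (Ti); 9:G/A (Ti); 11:A/G (Ti); 12:A/G (Ti); 16:C/A (Tv); 18:C/T (Ti); 19:T/C (Ti); 21:A/G (Ti); 28:C/T (Ti); 29:C/T (Ti); 32:T/C (Ti); 38:G/A (Ti); 40:T/C (Ti).
Of the 13 differences, 12 transitions and 1 transversion, so the answer is 1.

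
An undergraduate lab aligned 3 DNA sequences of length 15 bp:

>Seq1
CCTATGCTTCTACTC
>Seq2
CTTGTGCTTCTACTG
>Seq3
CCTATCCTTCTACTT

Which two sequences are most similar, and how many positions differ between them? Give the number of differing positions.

2

Pairwise Hamming distances:
  Seq1 vs Seq2: 3
  Seq1 vs Seq3: 2
  Seq2 vs Seq3: 4
The smallest is 2, between Seq1 and Seq3.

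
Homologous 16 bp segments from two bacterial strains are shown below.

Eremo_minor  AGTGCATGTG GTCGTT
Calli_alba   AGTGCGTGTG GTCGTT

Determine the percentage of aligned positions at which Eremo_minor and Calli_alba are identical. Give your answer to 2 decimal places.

Differing sites — 6:A/G.
15 of the 16 sites match, so the percent identity is 15/16 × 100 = 93.75%.

93.75%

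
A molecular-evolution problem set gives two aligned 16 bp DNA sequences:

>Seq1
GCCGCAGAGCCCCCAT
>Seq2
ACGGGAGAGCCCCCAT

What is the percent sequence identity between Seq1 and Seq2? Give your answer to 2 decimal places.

81.25%

Differing sites — 1:G/A; 3:C/G; 5:C/G.
13 of the 16 sites match, so the percent identity is 13/16 × 100 = 81.25%.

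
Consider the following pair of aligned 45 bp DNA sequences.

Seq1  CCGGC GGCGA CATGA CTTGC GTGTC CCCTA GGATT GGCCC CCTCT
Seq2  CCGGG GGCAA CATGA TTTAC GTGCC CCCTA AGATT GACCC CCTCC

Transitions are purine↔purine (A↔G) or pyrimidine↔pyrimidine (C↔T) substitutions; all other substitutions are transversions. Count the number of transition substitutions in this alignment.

7

Differing sites — 5:C/G (Tv); 9:G/A (Ti); 16:C/T (Ti); 19:G/A (Ti); 24:T/C (Ti); 31:G/A (Ti); 37:G/A (Ti); 45:T/C (Ti).
Of the 8 differences, 7 transitions and 1 transversion, so the answer is 7.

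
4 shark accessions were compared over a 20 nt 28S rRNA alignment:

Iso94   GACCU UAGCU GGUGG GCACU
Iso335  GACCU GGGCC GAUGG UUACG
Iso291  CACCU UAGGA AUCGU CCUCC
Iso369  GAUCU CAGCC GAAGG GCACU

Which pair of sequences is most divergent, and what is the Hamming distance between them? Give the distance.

Pairwise Hamming distances:
  Iso94 vs Iso335: 7
  Iso94 vs Iso291: 10
  Iso94 vs Iso369: 5
  Iso335 vs Iso291: 13
  Iso335 vs Iso369: 7
  Iso291 vs Iso369: 12
The largest is 13, between Iso335 and Iso291.

13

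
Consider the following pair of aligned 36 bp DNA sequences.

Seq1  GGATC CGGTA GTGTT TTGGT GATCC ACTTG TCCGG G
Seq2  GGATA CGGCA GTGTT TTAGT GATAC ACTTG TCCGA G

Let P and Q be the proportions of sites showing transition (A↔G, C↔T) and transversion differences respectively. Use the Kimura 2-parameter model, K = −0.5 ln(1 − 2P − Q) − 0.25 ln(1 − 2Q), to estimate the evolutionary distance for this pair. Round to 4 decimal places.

Differing sites — 5:C/A (Tv); 9:T/C (Ti); 18:G/A (Ti); 24:C/A (Tv); 35:G/A (Ti).
Of the 5 differences, 3 transitions and 2 transversions over 36 sites: P = 3/36 = 0.083333, Q = 2/36 = 0.055556.
d = −0.5·ln(0.777778) − 0.25·ln(0.888888) = −0.5·(-0.251314) − 0.25·(-0.117784) = 0.1551.

0.1551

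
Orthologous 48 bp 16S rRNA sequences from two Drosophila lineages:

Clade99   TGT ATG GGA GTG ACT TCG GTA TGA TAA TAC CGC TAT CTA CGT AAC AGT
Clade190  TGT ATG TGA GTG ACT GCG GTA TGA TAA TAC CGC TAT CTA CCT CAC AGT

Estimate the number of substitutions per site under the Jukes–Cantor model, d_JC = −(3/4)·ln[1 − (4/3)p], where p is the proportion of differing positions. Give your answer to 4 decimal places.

The sequences differ at positions 7 (G/T), 16 (T/G), 41 (G/C), 43 (A/C).
p = 4/48 = 0.083333.
d = −0.75 · ln(1 − (4/3)·0.083333) = −0.75 · ln(0.888889) = −0.75 · (-0.117783) = 0.0883.

0.0883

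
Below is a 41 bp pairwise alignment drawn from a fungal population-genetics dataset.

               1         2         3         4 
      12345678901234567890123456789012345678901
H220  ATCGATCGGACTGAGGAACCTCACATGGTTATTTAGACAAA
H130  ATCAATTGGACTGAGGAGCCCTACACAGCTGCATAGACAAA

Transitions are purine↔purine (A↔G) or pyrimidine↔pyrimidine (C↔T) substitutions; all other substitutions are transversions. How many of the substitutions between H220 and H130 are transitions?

The sequences differ at positions 4 (G/A, transition), 7 (C/T, transition), 18 (A/G, transition), 21 (T/C, transition), 22 (C/T, transition), 26 (T/C, transition), 27 (G/A, transition), 29 (T/C, transition), 31 (A/G, transition), 32 (T/C, transition), 33 (T/A, transversion).
Of the 11 differences, 10 transitions and 1 transversion, so the answer is 10.

10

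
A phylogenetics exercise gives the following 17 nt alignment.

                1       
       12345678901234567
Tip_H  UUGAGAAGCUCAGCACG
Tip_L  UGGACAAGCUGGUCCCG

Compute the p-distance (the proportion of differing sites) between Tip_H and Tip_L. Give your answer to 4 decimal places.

Mismatches occur at site 2 (U/G), site 5 (G/C), site 11 (C/G), site 12 (A/G), site 13 (G/U), site 15 (A/C).
There are 6 differences over 17 sites, so p = 6/17 = 0.3529.

0.3529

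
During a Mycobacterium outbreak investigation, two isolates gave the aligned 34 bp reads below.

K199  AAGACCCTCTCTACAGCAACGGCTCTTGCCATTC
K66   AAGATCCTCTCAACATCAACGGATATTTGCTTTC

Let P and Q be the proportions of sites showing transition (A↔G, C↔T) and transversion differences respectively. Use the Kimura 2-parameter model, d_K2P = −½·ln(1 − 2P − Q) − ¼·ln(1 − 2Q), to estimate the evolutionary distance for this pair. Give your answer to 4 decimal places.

The sequences differ at positions 5 (C/T, transition), 12 (T/A, transversion), 16 (G/T, transversion), 23 (C/A, transversion), 25 (C/A, transversion), 28 (G/T, transversion), 29 (C/G, transversion), 31 (A/T, transversion).
Of the 8 differences, 1 transition and 7 transversions over 34 sites: P = 1/34 = 0.029412, Q = 7/34 = 0.205882.
d = −0.5·ln(0.735294) − 0.25·ln(0.588236) = −0.5·(-0.307485) − 0.25·(-0.530627) = 0.2864.

0.2864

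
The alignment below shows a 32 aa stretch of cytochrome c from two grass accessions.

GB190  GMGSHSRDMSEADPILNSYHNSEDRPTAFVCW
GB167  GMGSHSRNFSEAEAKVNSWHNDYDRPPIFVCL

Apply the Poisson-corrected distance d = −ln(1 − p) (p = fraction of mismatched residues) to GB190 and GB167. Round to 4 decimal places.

0.4700

Differing sites — 8:D/N; 9:M/F; 13:D/E; 14:P/A; 15:I/K; 16:L/V; 19:Y/W; 22:S/D; 23:E/Y; 27:T/P; 28:A/I; 32:W/L.
p = 12/32 = 0.375000.
d = −ln(1 − 0.375000) = −ln(0.625000) = 0.4700.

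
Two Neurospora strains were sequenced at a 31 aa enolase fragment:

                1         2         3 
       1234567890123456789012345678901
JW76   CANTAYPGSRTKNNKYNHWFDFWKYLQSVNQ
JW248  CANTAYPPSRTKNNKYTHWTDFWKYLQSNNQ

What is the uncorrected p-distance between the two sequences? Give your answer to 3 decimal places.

The sequences differ at positions 8 (G/P), 17 (N/T), 20 (F/T), 29 (V/N).
There are 4 differences over 31 sites, so p = 4/31 = 0.129.

0.129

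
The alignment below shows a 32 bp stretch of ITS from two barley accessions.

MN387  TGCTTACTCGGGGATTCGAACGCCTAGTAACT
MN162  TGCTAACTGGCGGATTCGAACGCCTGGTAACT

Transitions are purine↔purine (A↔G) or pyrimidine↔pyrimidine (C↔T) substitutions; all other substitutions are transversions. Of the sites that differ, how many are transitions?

1

Mismatches occur at site 5 (T→A, transversion), site 9 (C→G, transversion), site 11 (G→C, transversion), site 26 (A→G, transition).
Of the 4 differences, 1 transition and 3 transversions, so the answer is 1.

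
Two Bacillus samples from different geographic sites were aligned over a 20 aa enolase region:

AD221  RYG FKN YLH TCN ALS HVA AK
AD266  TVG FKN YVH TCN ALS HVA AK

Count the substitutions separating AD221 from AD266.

3

The sequences differ at positions 1 (R/T), 2 (Y/V), 8 (L/V).
That gives 3 mismatches out of 20 aligned sites, so the Hamming distance is 3.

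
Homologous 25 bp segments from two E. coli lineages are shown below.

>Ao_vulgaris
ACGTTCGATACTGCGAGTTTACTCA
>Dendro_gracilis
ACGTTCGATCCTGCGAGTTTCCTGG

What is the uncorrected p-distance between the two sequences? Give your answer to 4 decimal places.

The sequences differ at positions 10 (A/C), 21 (A/C), 24 (C/G), 25 (A/G).
There are 4 differences over 25 sites, so p = 4/25 = 0.1600.

0.1600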